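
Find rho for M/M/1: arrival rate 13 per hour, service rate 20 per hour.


rho = lambda/mu = 13/20 = 0.65

0.65


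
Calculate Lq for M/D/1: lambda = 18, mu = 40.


M/D/1: Lq = rho^2 / (2*(1-rho)) where rho = 18/40; Lq = 0.18

0.18


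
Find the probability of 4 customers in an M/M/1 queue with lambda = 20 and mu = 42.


rho = 20/42; P(n) = (1-rho)*rho^n = (1-20/42)*(20/42)^4 = 0.0269

0.0269


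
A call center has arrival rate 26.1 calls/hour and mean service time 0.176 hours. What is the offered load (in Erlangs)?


Offered load a = lambda * E[S] = 26.1 * 0.176 = 4.59 Erlangs

4.59 Erlangs


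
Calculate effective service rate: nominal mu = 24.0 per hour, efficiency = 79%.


Effective rate = mu * efficiency = 24.0 * 0.79 = 18.96 per hour

18.96 per hour


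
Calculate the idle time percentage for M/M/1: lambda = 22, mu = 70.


Idle fraction = (1 - rho) * 100 = (1 - 22/70) * 100 = 68.6%

68.6%


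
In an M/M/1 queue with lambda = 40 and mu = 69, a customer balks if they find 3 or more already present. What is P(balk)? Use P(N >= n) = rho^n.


P(N >= 3) = rho^3 = (40/69)^3 = 0.1948

0.1948


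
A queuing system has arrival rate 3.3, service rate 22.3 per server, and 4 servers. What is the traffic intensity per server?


rho = lambda / (c * mu) = 3.3 / (4 * 22.3) = 0.037

0.037


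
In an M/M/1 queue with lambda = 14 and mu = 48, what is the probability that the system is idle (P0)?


P0 = 1 - rho = 1 - 14/48 = 0.7083

0.7083


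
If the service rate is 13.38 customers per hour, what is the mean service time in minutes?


Mean service time = 60/mu = 60/13.38 = 4.48 minutes

4.48 minutes


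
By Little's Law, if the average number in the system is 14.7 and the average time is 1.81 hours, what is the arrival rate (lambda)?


lambda = L / W = 14.7 / 1.81 = 8.12 per hour

8.12 per hour


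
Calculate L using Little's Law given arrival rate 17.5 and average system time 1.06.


L = lambda * W = 17.5 * 1.06 = 18.55

18.55


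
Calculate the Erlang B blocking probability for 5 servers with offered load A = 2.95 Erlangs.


B(N,A) = (A^N/N!) / sum(A^k/k!, k=0..N) with N=5, A=2.95 = 0.1058

0.1058


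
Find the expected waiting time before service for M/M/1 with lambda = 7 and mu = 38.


rho = 7/38; Wq = rho/(mu - lambda) = 0.0059 hours

0.0059 hours


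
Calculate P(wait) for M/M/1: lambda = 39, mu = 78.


P(wait) = rho = lambda/mu = 39/78 = 0.5

0.5


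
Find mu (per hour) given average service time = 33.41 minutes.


mu = 60 / avg_service_time = 60 / 33.41 = 1.8 per hour

1.8 per hour


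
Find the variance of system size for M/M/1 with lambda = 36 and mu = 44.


rho = 36/44; Var(N) = rho/(1-rho)^2 = 24.75

24.75


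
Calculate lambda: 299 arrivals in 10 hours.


lambda = total arrivals / time = 299 / 10 = 29.9 per hour

29.9 per hour


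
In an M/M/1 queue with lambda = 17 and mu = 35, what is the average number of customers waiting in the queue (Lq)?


rho = 17/35; Lq = rho^2/(1-rho) = 0.46

0.46


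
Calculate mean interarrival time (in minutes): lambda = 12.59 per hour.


Mean interarrival time = 60/lambda = 60/12.59 = 4.77 minutes

4.77 minutes


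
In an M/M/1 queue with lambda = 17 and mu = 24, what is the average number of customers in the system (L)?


rho = 17/24; L = rho/(1-rho) = 2.43

2.43


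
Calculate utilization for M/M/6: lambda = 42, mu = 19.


rho = lambda/(c*mu) = 42/(6*19) = 0.3684

0.3684


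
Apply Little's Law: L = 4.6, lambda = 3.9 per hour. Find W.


W = L / lambda = 4.6 / 3.9 = 1.1795 hours

1.1795 hours


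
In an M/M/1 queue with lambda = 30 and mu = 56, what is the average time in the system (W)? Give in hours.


W = 1/(mu - lambda) = 1/(56 - 30) = 0.0385 hours

0.0385 hours


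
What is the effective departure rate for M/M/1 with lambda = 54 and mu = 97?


For a stable queue (lambda < mu), throughput = lambda = 54 per hour

54 per hour


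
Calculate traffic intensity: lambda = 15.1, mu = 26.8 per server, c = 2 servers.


rho = lambda / (c * mu) = 15.1 / (2 * 26.8) = 0.2817

0.2817


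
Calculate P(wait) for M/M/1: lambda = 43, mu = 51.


P(wait) = rho = lambda/mu = 43/51 = 0.8431

0.8431


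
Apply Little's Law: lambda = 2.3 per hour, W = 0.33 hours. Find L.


L = lambda * W = 2.3 * 0.33 = 0.76

0.76


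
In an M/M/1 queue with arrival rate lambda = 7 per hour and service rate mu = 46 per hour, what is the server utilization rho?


rho = lambda/mu = 7/46 = 0.1522

0.1522


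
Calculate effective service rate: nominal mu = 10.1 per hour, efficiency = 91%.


Effective rate = mu * efficiency = 10.1 * 0.91 = 9.19 per hour

9.19 per hour


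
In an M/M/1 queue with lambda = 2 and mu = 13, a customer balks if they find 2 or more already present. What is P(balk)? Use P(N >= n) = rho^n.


P(N >= 2) = rho^2 = (2/13)^2 = 0.0237

0.0237


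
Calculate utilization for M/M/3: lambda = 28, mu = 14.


rho = lambda/(c*mu) = 28/(3*14) = 0.6667

0.6667


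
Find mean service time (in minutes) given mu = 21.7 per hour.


Mean service time = 60/mu = 60/21.7 = 2.76 minutes

2.76 minutes


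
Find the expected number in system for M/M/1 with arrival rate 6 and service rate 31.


rho = 6/31; L = rho/(1-rho) = 0.24

0.24


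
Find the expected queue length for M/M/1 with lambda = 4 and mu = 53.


rho = 4/53; Lq = rho^2/(1-rho) = 0.01

0.01


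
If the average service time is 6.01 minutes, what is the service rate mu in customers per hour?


mu = 60 / avg_service_time = 60 / 6.01 = 9.98 per hour

9.98 per hour


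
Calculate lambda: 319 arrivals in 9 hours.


lambda = total arrivals / time = 319 / 9 = 35.44 per hour

35.44 per hour


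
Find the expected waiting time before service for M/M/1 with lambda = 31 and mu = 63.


rho = 31/63; Wq = rho/(mu - lambda) = 0.0154 hours

0.0154 hours


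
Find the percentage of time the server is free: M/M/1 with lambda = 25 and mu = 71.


Idle fraction = (1 - rho) * 100 = (1 - 25/71) * 100 = 64.8%

64.8%


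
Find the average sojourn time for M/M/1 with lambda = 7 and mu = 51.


W = 1/(mu - lambda) = 1/(51 - 7) = 0.0227 hours

0.0227 hours


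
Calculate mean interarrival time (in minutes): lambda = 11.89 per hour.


Mean interarrival time = 60/lambda = 60/11.89 = 5.05 minutes

5.05 minutes


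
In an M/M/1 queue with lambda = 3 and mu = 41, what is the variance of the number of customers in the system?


rho = 3/41; Var(N) = rho/(1-rho)^2 = 0.09

0.09


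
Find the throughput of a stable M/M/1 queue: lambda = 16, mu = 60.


For a stable queue (lambda < mu), throughput = lambda = 16 per hour

16 per hour


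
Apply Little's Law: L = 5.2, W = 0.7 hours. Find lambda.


lambda = L / W = 5.2 / 0.7 = 7.43 per hour

7.43 per hour


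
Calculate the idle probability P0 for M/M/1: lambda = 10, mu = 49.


P0 = 1 - rho = 1 - 10/49 = 0.7959

0.7959


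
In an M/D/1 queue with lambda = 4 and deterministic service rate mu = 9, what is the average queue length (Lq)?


M/D/1: Lq = rho^2 / (2*(1-rho)) where rho = 4/9; Lq = 0.18

0.18


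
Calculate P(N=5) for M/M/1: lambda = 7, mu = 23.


rho = 7/23; P(n) = (1-rho)*rho^n = (1-7/23)*(7/23)^5 = 0.0018

0.0018


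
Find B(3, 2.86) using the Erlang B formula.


B(N,A) = (A^N/N!) / sum(A^k/k!, k=0..N) with N=3, A=2.86 = 0.3291

0.3291


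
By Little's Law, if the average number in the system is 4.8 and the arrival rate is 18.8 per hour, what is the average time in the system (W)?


W = L / lambda = 4.8 / 18.8 = 0.2553 hours

0.2553 hours


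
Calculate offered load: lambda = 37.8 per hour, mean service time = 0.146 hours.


Offered load a = lambda * E[S] = 37.8 * 0.146 = 5.52 Erlangs

5.52 Erlangs


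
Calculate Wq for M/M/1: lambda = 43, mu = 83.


rho = 43/83; Wq = rho/(mu - lambda) = 0.013 hours

0.013 hours


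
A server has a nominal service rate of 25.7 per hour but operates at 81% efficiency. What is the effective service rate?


Effective rate = mu * efficiency = 25.7 * 0.81 = 20.82 per hour

20.82 per hour


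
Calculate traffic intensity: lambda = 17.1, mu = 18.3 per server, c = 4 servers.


rho = lambda / (c * mu) = 17.1 / (4 * 18.3) = 0.2336

0.2336


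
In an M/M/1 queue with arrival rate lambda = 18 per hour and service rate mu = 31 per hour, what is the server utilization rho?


rho = lambda/mu = 18/31 = 0.5806

0.5806


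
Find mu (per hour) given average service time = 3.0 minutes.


mu = 60 / avg_service_time = 60 / 3.0 = 20.0 per hour

20.0 per hour


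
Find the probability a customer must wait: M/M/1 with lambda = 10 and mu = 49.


P(wait) = rho = lambda/mu = 10/49 = 0.2041

0.2041


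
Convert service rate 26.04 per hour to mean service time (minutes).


Mean service time = 60/mu = 60/26.04 = 2.3 minutes

2.3 minutes


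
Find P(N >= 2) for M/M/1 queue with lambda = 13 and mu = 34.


P(N >= 2) = rho^2 = (13/34)^2 = 0.1462

0.1462


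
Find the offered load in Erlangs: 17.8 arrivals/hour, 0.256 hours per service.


Offered load a = lambda * E[S] = 17.8 * 0.256 = 4.56 Erlangs

4.56 Erlangs


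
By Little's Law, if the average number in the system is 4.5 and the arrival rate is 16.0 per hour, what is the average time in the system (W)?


W = L / lambda = 4.5 / 16.0 = 0.2813 hours

0.2813 hours


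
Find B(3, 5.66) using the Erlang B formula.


B(N,A) = (A^N/N!) / sum(A^k/k!, k=0..N) with N=3, A=5.66 = 0.5713

0.5713


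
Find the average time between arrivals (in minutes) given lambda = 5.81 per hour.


Mean interarrival time = 60/lambda = 60/5.81 = 10.33 minutes

10.33 minutes


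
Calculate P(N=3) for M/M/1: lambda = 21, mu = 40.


rho = 21/40; P(n) = (1-rho)*rho^n = (1-21/40)*(21/40)^3 = 0.0687

0.0687


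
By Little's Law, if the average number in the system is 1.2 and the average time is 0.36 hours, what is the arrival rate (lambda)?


lambda = L / W = 1.2 / 0.36 = 3.33 per hour

3.33 per hour


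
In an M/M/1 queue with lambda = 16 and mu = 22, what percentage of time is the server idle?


Idle fraction = (1 - rho) * 100 = (1 - 16/22) * 100 = 27.3%

27.3%


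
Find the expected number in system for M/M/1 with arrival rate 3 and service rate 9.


rho = 3/9; L = rho/(1-rho) = 0.5

0.5


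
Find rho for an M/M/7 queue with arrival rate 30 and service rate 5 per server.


rho = lambda/(c*mu) = 30/(7*5) = 0.8571

0.8571


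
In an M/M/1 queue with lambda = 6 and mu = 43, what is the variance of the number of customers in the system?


rho = 6/43; Var(N) = rho/(1-rho)^2 = 0.19

0.19


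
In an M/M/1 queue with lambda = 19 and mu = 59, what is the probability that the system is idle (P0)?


P0 = 1 - rho = 1 - 19/59 = 0.678

0.678


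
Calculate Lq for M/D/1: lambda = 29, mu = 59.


M/D/1: Lq = rho^2 / (2*(1-rho)) where rho = 29/59; Lq = 0.24

0.24


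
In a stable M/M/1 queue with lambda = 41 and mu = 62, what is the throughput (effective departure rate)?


For a stable queue (lambda < mu), throughput = lambda = 41 per hour

41 per hour


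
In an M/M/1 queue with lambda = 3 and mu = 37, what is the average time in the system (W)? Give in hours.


W = 1/(mu - lambda) = 1/(37 - 3) = 0.0294 hours

0.0294 hours


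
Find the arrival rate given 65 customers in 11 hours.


lambda = total arrivals / time = 65 / 11 = 5.91 per hour

5.91 per hour


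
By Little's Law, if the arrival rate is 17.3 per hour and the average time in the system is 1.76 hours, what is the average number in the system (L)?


L = lambda * W = 17.3 * 1.76 = 30.45

30.45


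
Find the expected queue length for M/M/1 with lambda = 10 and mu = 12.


rho = 10/12; Lq = rho^2/(1-rho) = 4.17

4.17


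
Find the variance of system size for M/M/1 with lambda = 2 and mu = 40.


rho = 2/40; Var(N) = rho/(1-rho)^2 = 0.06

0.06


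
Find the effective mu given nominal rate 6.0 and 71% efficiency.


Effective rate = mu * efficiency = 6.0 * 0.71 = 4.26 per hour

4.26 per hour


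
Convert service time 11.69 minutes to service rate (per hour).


mu = 60 / avg_service_time = 60 / 11.69 = 5.13 per hour

5.13 per hour


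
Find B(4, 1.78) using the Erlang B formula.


B(N,A) = (A^N/N!) / sum(A^k/k!, k=0..N) with N=4, A=1.78 = 0.0731

0.0731


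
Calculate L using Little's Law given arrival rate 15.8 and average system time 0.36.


L = lambda * W = 15.8 * 0.36 = 5.69

5.69


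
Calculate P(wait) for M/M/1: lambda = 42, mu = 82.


P(wait) = rho = lambda/mu = 42/82 = 0.5122

0.5122


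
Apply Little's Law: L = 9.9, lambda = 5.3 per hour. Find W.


W = L / lambda = 9.9 / 5.3 = 1.8679 hours

1.8679 hours


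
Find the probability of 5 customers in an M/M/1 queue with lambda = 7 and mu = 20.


rho = 7/20; P(n) = (1-rho)*rho^n = (1-7/20)*(7/20)^5 = 0.0034

0.0034


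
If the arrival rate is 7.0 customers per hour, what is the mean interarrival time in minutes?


Mean interarrival time = 60/lambda = 60/7.0 = 8.57 minutes

8.57 minutes


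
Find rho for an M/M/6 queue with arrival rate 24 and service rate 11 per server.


rho = lambda/(c*mu) = 24/(6*11) = 0.3636

0.3636


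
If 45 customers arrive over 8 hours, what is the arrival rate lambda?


lambda = total arrivals / time = 45 / 8 = 5.63 per hour

5.63 per hour


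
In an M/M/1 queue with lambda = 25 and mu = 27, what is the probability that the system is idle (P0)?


P0 = 1 - rho = 1 - 25/27 = 0.0741

0.0741


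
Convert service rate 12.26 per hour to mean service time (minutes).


Mean service time = 60/mu = 60/12.26 = 4.89 minutes

4.89 minutes


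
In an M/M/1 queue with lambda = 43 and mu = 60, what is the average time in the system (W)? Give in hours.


W = 1/(mu - lambda) = 1/(60 - 43) = 0.0588 hours

0.0588 hours


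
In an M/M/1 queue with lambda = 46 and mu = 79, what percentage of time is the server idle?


Idle fraction = (1 - rho) * 100 = (1 - 46/79) * 100 = 41.8%

41.8%


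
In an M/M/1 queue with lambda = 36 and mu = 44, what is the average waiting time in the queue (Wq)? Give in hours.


rho = 36/44; Wq = rho/(mu - lambda) = 0.1023 hours

0.1023 hours


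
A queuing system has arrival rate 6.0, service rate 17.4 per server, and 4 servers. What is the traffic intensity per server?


rho = lambda / (c * mu) = 6.0 / (4 * 17.4) = 0.0862

0.0862


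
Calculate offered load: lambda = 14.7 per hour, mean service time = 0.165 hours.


Offered load a = lambda * E[S] = 14.7 * 0.165 = 2.43 Erlangs

2.43 Erlangs


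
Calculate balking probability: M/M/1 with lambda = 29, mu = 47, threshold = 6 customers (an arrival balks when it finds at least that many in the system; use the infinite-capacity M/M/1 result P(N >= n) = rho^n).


P(N >= 6) = rho^6 = (29/47)^6 = 0.0552

0.0552


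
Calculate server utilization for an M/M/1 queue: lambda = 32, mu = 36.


rho = lambda/mu = 32/36 = 0.8889

0.8889


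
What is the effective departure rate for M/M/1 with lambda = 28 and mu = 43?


For a stable queue (lambda < mu), throughput = lambda = 28 per hour

28 per hour


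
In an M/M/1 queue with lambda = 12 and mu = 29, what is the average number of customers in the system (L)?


rho = 12/29; L = rho/(1-rho) = 0.71

0.71


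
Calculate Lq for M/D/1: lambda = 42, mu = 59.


M/D/1: Lq = rho^2 / (2*(1-rho)) where rho = 42/59; Lq = 0.88

0.88


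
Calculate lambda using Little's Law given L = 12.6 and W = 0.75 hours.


lambda = L / W = 12.6 / 0.75 = 16.8 per hour

16.8 per hour


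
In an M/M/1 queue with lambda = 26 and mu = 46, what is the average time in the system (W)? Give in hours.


W = 1/(mu - lambda) = 1/(46 - 26) = 0.05 hours

0.05 hours


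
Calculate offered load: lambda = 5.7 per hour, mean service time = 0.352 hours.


Offered load a = lambda * E[S] = 5.7 * 0.352 = 2.01 Erlangs

2.01 Erlangs


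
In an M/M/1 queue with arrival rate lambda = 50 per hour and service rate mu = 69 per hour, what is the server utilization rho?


rho = lambda/mu = 50/69 = 0.7246

0.7246


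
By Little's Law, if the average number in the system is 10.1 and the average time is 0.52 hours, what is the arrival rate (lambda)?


lambda = L / W = 10.1 / 0.52 = 19.42 per hour

19.42 per hour


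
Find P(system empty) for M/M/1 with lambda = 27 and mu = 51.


P0 = 1 - rho = 1 - 27/51 = 0.4706

0.4706


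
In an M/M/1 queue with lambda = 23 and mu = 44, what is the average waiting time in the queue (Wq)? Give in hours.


rho = 23/44; Wq = rho/(mu - lambda) = 0.0249 hours

0.0249 hours


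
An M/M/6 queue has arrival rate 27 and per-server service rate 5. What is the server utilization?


rho = lambda/(c*mu) = 27/(6*5) = 0.9

0.9


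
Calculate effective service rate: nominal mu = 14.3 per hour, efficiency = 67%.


Effective rate = mu * efficiency = 14.3 * 0.67 = 9.58 per hour

9.58 per hour


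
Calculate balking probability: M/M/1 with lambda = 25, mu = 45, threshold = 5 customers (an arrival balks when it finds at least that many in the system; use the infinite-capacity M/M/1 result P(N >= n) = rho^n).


P(N >= 5) = rho^5 = (25/45)^5 = 0.0529

0.0529


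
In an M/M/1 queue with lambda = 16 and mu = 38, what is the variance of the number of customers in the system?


rho = 16/38; Var(N) = rho/(1-rho)^2 = 1.26

1.26


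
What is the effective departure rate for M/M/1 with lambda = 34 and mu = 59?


For a stable queue (lambda < mu), throughput = lambda = 34 per hour

34 per hour


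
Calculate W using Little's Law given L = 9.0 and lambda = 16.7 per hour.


W = L / lambda = 9.0 / 16.7 = 0.5389 hours

0.5389 hours


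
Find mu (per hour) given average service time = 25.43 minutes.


mu = 60 / avg_service_time = 60 / 25.43 = 2.36 per hour

2.36 per hour


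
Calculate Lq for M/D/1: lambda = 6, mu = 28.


M/D/1: Lq = rho^2 / (2*(1-rho)) where rho = 6/28; Lq = 0.03

0.03


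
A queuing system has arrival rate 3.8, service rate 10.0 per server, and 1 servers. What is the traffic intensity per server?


rho = lambda / (c * mu) = 3.8 / (1 * 10.0) = 0.38

0.38


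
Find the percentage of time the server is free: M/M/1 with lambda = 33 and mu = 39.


Idle fraction = (1 - rho) * 100 = (1 - 33/39) * 100 = 15.4%

15.4%


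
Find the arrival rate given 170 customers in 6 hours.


lambda = total arrivals / time = 170 / 6 = 28.33 per hour

28.33 per hour


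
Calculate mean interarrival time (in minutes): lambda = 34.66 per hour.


Mean interarrival time = 60/lambda = 60/34.66 = 1.73 minutes

1.73 minutes


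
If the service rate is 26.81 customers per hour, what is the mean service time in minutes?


Mean service time = 60/mu = 60/26.81 = 2.24 minutes

2.24 minutes


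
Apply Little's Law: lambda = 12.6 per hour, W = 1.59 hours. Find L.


L = lambda * W = 12.6 * 1.59 = 20.03

20.03


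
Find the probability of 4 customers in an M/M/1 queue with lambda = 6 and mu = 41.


rho = 6/41; P(n) = (1-rho)*rho^n = (1-6/41)*(6/41)^4 = 0.0004

0.0004


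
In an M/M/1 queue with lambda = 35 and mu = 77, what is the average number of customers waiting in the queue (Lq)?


rho = 35/77; Lq = rho^2/(1-rho) = 0.38

0.38


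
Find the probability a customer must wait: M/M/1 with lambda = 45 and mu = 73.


P(wait) = rho = lambda/mu = 45/73 = 0.6164

0.6164


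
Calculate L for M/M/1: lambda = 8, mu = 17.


rho = 8/17; L = rho/(1-rho) = 0.89

0.89


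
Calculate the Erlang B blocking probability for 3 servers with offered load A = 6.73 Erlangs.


B(N,A) = (A^N/N!) / sum(A^k/k!, k=0..N) with N=3, A=6.73 = 0.6258

0.6258


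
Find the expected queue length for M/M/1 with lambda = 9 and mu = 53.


rho = 9/53; Lq = rho^2/(1-rho) = 0.03

0.03


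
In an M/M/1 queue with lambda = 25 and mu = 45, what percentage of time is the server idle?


Idle fraction = (1 - rho) * 100 = (1 - 25/45) * 100 = 44.4%

44.4%


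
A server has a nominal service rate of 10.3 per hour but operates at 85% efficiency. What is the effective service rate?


Effective rate = mu * efficiency = 10.3 * 0.85 = 8.76 per hour

8.76 per hour


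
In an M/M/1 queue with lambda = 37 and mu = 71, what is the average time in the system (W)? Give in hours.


W = 1/(mu - lambda) = 1/(71 - 37) = 0.0294 hours

0.0294 hours


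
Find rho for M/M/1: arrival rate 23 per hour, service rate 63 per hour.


rho = lambda/mu = 23/63 = 0.3651

0.3651


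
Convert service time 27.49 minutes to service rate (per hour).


mu = 60 / avg_service_time = 60 / 27.49 = 2.18 per hour

2.18 per hour


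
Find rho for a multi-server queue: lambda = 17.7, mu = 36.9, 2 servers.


rho = lambda / (c * mu) = 17.7 / (2 * 36.9) = 0.2398

0.2398


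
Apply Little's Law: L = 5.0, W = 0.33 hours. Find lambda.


lambda = L / W = 5.0 / 0.33 = 15.15 per hour

15.15 per hour


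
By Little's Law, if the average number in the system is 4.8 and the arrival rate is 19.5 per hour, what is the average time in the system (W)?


W = L / lambda = 4.8 / 19.5 = 0.2462 hours

0.2462 hours


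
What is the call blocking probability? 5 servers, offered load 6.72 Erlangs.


B(N,A) = (A^N/N!) / sum(A^k/k!, k=0..N) with N=5, A=6.72 = 0.4078

0.4078


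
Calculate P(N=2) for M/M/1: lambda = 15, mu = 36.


rho = 15/36; P(n) = (1-rho)*rho^n = (1-15/36)*(15/36)^2 = 0.1013

0.1013


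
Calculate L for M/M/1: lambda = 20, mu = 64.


rho = 20/64; L = rho/(1-rho) = 0.45

0.45


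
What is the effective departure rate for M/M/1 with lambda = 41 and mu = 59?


For a stable queue (lambda < mu), throughput = lambda = 41 per hour

41 per hour


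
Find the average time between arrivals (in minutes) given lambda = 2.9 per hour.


Mean interarrival time = 60/lambda = 60/2.9 = 20.69 minutes

20.69 minutes


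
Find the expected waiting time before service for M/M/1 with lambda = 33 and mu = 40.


rho = 33/40; Wq = rho/(mu - lambda) = 0.1179 hours

0.1179 hours


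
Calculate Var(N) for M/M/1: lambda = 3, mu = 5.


rho = 3/5; Var(N) = rho/(1-rho)^2 = 3.75

3.75


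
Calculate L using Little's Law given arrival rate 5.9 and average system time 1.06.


L = lambda * W = 5.9 * 1.06 = 6.25

6.25


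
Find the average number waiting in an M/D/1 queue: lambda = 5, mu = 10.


M/D/1: Lq = rho^2 / (2*(1-rho)) where rho = 5/10; Lq = 0.25

0.25


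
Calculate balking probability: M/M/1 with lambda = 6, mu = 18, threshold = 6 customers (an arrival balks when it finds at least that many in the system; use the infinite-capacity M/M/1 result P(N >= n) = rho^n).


P(N >= 6) = rho^6 = (6/18)^6 = 0.0014

0.0014


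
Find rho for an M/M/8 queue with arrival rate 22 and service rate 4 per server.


rho = lambda/(c*mu) = 22/(8*4) = 0.6875

0.6875


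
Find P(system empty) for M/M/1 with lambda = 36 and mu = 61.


P0 = 1 - rho = 1 - 36/61 = 0.4098

0.4098


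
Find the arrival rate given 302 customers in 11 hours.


lambda = total arrivals / time = 302 / 11 = 27.45 per hour

27.45 per hour


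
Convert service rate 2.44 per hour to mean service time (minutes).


Mean service time = 60/mu = 60/2.44 = 24.59 minutes

24.59 minutes


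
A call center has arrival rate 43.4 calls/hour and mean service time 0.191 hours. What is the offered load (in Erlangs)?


Offered load a = lambda * E[S] = 43.4 * 0.191 = 8.29 Erlangs

8.29 Erlangs


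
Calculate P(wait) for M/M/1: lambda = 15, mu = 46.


P(wait) = rho = lambda/mu = 15/46 = 0.3261

0.3261


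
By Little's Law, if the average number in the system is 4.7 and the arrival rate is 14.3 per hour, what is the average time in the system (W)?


W = L / lambda = 4.7 / 14.3 = 0.3287 hours

0.3287 hours


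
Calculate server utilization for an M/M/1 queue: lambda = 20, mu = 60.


rho = lambda/mu = 20/60 = 0.3333

0.3333


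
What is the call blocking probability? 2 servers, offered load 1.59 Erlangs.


B(N,A) = (A^N/N!) / sum(A^k/k!, k=0..N) with N=2, A=1.59 = 0.328

0.328


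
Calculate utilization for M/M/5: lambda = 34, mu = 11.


rho = lambda/(c*mu) = 34/(5*11) = 0.6182

0.6182


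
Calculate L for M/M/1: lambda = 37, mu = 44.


rho = 37/44; L = rho/(1-rho) = 5.29

5.29


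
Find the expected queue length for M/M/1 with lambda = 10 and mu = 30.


rho = 10/30; Lq = rho^2/(1-rho) = 0.17

0.17


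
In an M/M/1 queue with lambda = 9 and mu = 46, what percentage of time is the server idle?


Idle fraction = (1 - rho) * 100 = (1 - 9/46) * 100 = 80.4%

80.4%


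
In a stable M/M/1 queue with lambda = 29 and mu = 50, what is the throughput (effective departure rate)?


For a stable queue (lambda < mu), throughput = lambda = 29 per hour

29 per hour


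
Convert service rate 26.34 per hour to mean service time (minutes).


Mean service time = 60/mu = 60/26.34 = 2.28 minutes

2.28 minutes


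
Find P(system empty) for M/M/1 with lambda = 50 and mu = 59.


P0 = 1 - rho = 1 - 50/59 = 0.1525

0.1525


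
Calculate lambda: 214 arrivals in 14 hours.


lambda = total arrivals / time = 214 / 14 = 15.29 per hour

15.29 per hour


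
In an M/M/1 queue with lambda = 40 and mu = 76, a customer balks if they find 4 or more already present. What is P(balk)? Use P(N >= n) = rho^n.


P(N >= 4) = rho^4 = (40/76)^4 = 0.0767

0.0767


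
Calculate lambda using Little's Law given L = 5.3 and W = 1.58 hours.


lambda = L / W = 5.3 / 1.58 = 3.35 per hour

3.35 per hour


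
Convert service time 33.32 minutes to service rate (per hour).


mu = 60 / avg_service_time = 60 / 33.32 = 1.8 per hour

1.8 per hour


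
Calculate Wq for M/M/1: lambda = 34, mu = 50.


rho = 34/50; Wq = rho/(mu - lambda) = 0.0425 hours

0.0425 hours


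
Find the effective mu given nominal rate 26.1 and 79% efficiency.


Effective rate = mu * efficiency = 26.1 * 0.79 = 20.62 per hour

20.62 per hour


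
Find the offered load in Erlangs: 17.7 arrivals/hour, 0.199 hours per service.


Offered load a = lambda * E[S] = 17.7 * 0.199 = 3.52 Erlangs

3.52 Erlangs


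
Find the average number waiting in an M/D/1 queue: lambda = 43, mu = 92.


M/D/1: Lq = rho^2 / (2*(1-rho)) where rho = 43/92; Lq = 0.21

0.21


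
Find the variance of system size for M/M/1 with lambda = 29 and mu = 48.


rho = 29/48; Var(N) = rho/(1-rho)^2 = 3.86

3.86


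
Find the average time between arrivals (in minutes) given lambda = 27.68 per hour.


Mean interarrival time = 60/lambda = 60/27.68 = 2.17 minutes

2.17 minutes


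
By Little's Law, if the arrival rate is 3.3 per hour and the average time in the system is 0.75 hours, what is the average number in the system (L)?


L = lambda * W = 3.3 * 0.75 = 2.48

2.48


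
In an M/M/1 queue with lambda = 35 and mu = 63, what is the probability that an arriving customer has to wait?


P(wait) = rho = lambda/mu = 35/63 = 0.5556

0.5556


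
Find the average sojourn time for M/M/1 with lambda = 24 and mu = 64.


W = 1/(mu - lambda) = 1/(64 - 24) = 0.025 hours

0.025 hours


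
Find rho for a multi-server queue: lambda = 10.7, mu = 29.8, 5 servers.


rho = lambda / (c * mu) = 10.7 / (5 * 29.8) = 0.0718

0.0718


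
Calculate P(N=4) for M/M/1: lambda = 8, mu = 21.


rho = 8/21; P(n) = (1-rho)*rho^n = (1-8/21)*(8/21)^4 = 0.013

0.013


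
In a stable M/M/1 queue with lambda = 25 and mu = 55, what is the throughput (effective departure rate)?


For a stable queue (lambda < mu), throughput = lambda = 25 per hour

25 per hour


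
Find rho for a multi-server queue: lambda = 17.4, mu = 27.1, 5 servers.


rho = lambda / (c * mu) = 17.4 / (5 * 27.1) = 0.1284

0.1284


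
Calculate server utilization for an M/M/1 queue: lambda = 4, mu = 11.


rho = lambda/mu = 4/11 = 0.3636

0.3636


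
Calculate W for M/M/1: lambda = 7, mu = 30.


W = 1/(mu - lambda) = 1/(30 - 7) = 0.0435 hours

0.0435 hours


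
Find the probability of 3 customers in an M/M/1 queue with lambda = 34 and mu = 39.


rho = 34/39; P(n) = (1-rho)*rho^n = (1-34/39)*(34/39)^3 = 0.0849

0.0849


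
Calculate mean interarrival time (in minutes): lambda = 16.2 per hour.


Mean interarrival time = 60/lambda = 60/16.2 = 3.7 minutes

3.7 minutes


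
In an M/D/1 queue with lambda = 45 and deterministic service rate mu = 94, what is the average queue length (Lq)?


M/D/1: Lq = rho^2 / (2*(1-rho)) where rho = 45/94; Lq = 0.22

0.22


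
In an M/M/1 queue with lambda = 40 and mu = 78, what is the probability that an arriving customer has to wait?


P(wait) = rho = lambda/mu = 40/78 = 0.5128

0.5128


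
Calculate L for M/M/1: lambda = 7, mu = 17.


rho = 7/17; L = rho/(1-rho) = 0.7

0.7


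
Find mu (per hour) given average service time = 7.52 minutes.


mu = 60 / avg_service_time = 60 / 7.52 = 7.98 per hour

7.98 per hour


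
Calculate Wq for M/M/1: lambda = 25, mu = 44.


rho = 25/44; Wq = rho/(mu - lambda) = 0.0299 hours

0.0299 hours


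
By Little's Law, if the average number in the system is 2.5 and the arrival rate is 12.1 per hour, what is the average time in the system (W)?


W = L / lambda = 2.5 / 12.1 = 0.2066 hours

0.2066 hours


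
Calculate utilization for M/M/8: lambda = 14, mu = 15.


rho = lambda/(c*mu) = 14/(8*15) = 0.1167

0.1167


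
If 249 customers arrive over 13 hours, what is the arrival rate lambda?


lambda = total arrivals / time = 249 / 13 = 19.15 per hour

19.15 per hour


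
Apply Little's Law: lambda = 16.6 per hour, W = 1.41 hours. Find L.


L = lambda * W = 16.6 * 1.41 = 23.41

23.41


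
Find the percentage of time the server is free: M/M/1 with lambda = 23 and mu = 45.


Idle fraction = (1 - rho) * 100 = (1 - 23/45) * 100 = 48.9%

48.9%


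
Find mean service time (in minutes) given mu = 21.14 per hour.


Mean service time = 60/mu = 60/21.14 = 2.84 minutes

2.84 minutes


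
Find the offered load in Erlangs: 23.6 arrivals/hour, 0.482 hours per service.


Offered load a = lambda * E[S] = 23.6 * 0.482 = 11.38 Erlangs

11.38 Erlangs


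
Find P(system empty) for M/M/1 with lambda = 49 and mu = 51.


P0 = 1 - rho = 1 - 49/51 = 0.0392

0.0392


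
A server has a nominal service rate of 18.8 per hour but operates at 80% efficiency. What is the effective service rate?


Effective rate = mu * efficiency = 18.8 * 0.8 = 15.04 per hour

15.04 per hour


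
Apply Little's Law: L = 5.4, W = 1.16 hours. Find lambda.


lambda = L / W = 5.4 / 1.16 = 4.66 per hour

4.66 per hour


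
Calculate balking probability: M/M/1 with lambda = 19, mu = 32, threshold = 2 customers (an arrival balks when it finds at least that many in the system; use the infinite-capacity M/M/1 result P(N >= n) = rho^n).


P(N >= 2) = rho^2 = (19/32)^2 = 0.3525

0.3525


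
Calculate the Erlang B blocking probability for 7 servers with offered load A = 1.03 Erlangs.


B(N,A) = (A^N/N!) / sum(A^k/k!, k=0..N) with N=7, A=1.03 = 0.0001

0.0001


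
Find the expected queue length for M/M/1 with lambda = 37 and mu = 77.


rho = 37/77; Lq = rho^2/(1-rho) = 0.44

0.44


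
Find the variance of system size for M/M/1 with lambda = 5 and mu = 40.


rho = 5/40; Var(N) = rho/(1-rho)^2 = 0.16

0.16


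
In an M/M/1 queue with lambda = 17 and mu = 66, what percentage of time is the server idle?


Idle fraction = (1 - rho) * 100 = (1 - 17/66) * 100 = 74.2%

74.2%


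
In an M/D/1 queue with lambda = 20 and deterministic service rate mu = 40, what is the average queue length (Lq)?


M/D/1: Lq = rho^2 / (2*(1-rho)) where rho = 20/40; Lq = 0.25

0.25


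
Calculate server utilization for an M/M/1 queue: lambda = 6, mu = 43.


rho = lambda/mu = 6/43 = 0.1395

0.1395


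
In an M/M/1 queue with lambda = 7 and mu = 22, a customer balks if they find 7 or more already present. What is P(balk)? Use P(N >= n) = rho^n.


P(N >= 7) = rho^7 = (7/22)^7 = 0.0003

0.0003


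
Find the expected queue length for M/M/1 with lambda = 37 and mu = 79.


rho = 37/79; Lq = rho^2/(1-rho) = 0.41

0.41


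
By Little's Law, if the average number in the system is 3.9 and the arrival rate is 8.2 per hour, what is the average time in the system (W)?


W = L / lambda = 3.9 / 8.2 = 0.4756 hours

0.4756 hours


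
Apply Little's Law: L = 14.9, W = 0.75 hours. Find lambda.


lambda = L / W = 14.9 / 0.75 = 19.87 per hour

19.87 per hour


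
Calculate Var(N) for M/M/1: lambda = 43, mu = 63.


rho = 43/63; Var(N) = rho/(1-rho)^2 = 6.77

6.77


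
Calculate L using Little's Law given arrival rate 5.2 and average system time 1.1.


L = lambda * W = 5.2 * 1.1 = 5.72

5.72


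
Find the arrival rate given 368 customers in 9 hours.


lambda = total arrivals / time = 368 / 9 = 40.89 per hour

40.89 per hour


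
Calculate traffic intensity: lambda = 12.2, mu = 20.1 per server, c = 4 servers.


rho = lambda / (c * mu) = 12.2 / (4 * 20.1) = 0.1517

0.1517


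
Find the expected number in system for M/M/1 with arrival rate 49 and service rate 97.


rho = 49/97; L = rho/(1-rho) = 1.02

1.02


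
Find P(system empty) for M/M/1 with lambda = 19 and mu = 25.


P0 = 1 - rho = 1 - 19/25 = 0.24

0.24


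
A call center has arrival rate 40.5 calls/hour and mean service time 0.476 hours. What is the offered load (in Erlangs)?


Offered load a = lambda * E[S] = 40.5 * 0.476 = 19.28 Erlangs

19.28 Erlangs


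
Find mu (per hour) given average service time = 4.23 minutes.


mu = 60 / avg_service_time = 60 / 4.23 = 14.18 per hour

14.18 per hour


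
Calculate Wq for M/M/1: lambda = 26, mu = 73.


rho = 26/73; Wq = rho/(mu - lambda) = 0.0076 hours

0.0076 hours


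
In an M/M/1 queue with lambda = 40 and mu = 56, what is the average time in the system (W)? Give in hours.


W = 1/(mu - lambda) = 1/(56 - 40) = 0.0625 hours

0.0625 hours


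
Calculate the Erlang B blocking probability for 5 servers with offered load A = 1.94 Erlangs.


B(N,A) = (A^N/N!) / sum(A^k/k!, k=0..N) with N=5, A=1.94 = 0.0334

0.0334


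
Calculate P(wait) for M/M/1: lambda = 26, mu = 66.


P(wait) = rho = lambda/mu = 26/66 = 0.3939

0.3939


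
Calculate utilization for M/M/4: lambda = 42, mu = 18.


rho = lambda/(c*mu) = 42/(4*18) = 0.5833

0.5833


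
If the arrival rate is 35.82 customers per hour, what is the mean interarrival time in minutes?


Mean interarrival time = 60/lambda = 60/35.82 = 1.68 minutes

1.68 minutes


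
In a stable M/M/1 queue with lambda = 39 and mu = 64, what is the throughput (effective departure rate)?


For a stable queue (lambda < mu), throughput = lambda = 39 per hour

39 per hour


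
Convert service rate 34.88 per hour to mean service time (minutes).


Mean service time = 60/mu = 60/34.88 = 1.72 minutes

1.72 minutes


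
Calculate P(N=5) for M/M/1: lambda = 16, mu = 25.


rho = 16/25; P(n) = (1-rho)*rho^n = (1-16/25)*(16/25)^5 = 0.0387

0.0387


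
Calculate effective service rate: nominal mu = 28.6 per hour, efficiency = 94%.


Effective rate = mu * efficiency = 28.6 * 0.94 = 26.88 per hour

26.88 per hour


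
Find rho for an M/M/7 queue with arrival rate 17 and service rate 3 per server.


rho = lambda/(c*mu) = 17/(7*3) = 0.8095

0.8095


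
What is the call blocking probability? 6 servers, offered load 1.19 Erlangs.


B(N,A) = (A^N/N!) / sum(A^k/k!, k=0..N) with N=6, A=1.19 = 0.0012

0.0012


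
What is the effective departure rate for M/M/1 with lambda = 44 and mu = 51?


For a stable queue (lambda < mu), throughput = lambda = 44 per hour

44 per hour


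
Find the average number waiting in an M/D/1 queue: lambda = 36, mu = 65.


M/D/1: Lq = rho^2 / (2*(1-rho)) where rho = 36/65; Lq = 0.34

0.34


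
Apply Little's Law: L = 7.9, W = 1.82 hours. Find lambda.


lambda = L / W = 7.9 / 1.82 = 4.34 per hour

4.34 per hour


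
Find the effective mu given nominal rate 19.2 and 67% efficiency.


Effective rate = mu * efficiency = 19.2 * 0.67 = 12.86 per hour

12.86 per hour


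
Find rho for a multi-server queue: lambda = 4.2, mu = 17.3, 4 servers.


rho = lambda / (c * mu) = 4.2 / (4 * 17.3) = 0.0607

0.0607


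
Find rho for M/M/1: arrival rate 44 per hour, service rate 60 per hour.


rho = lambda/mu = 44/60 = 0.7333

0.7333


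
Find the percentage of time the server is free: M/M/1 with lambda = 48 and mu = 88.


Idle fraction = (1 - rho) * 100 = (1 - 48/88) * 100 = 45.5%

45.5%


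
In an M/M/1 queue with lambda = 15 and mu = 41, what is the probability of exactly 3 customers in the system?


rho = 15/41; P(n) = (1-rho)*rho^n = (1-15/41)*(15/41)^3 = 0.0311

0.0311


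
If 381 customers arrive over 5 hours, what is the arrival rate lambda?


lambda = total arrivals / time = 381 / 5 = 76.2 per hour

76.2 per hour


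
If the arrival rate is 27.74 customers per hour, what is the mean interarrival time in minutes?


Mean interarrival time = 60/lambda = 60/27.74 = 2.16 minutes

2.16 minutes


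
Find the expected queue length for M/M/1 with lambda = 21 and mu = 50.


rho = 21/50; Lq = rho^2/(1-rho) = 0.3

0.3


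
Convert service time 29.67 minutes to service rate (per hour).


mu = 60 / avg_service_time = 60 / 29.67 = 2.02 per hour

2.02 per hour


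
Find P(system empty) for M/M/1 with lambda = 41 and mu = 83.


P0 = 1 - rho = 1 - 41/83 = 0.506

0.506


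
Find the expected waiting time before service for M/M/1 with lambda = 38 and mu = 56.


rho = 38/56; Wq = rho/(mu - lambda) = 0.0377 hours

0.0377 hours


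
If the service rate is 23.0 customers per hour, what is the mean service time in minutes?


Mean service time = 60/mu = 60/23.0 = 2.61 minutes

2.61 minutes


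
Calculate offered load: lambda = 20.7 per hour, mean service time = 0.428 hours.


Offered load a = lambda * E[S] = 20.7 * 0.428 = 8.86 Erlangs

8.86 Erlangs


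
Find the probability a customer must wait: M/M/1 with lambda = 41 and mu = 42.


P(wait) = rho = lambda/mu = 41/42 = 0.9762

0.9762


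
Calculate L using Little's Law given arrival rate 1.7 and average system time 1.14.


L = lambda * W = 1.7 * 1.14 = 1.94

1.94


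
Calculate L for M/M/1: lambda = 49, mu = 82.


rho = 49/82; L = rho/(1-rho) = 1.48

1.48


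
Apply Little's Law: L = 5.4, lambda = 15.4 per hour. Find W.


W = L / lambda = 5.4 / 15.4 = 0.3506 hours

0.3506 hours


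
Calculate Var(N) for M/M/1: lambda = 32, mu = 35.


rho = 32/35; Var(N) = rho/(1-rho)^2 = 124.44

124.44


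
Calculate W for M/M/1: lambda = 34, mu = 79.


W = 1/(mu - lambda) = 1/(79 - 34) = 0.0222 hours

0.0222 hours


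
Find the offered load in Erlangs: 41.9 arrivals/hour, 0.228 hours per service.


Offered load a = lambda * E[S] = 41.9 * 0.228 = 9.55 Erlangs

9.55 Erlangs


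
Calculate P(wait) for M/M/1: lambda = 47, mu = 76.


P(wait) = rho = lambda/mu = 47/76 = 0.6184

0.6184


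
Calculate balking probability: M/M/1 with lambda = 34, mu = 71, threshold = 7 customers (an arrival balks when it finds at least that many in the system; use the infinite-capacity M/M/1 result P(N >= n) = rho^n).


P(N >= 7) = rho^7 = (34/71)^7 = 0.0058

0.0058
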